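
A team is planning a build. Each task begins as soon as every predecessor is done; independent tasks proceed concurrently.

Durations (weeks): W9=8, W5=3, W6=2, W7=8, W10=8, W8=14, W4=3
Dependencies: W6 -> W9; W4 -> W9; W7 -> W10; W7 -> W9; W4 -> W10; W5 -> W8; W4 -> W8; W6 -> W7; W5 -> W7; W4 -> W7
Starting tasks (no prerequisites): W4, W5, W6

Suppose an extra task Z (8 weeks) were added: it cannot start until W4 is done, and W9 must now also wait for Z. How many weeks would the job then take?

Originally the job takes 19 weeks.
With Z inserted, W9 now waits for max(W4, W6, W7, Z).
New critical path: W4→Z→W9 = 3+8+8 = 19 ⇒ 19 weeks.

19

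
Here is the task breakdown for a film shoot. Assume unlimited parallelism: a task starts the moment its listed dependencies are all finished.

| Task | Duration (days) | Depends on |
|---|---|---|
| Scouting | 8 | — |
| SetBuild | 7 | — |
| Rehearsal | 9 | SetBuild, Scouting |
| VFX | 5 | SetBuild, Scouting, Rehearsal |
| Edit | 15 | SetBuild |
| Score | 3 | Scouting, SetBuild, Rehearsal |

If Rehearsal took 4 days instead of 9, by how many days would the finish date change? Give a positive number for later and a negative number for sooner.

As given, the longest chain is Scouting→Rehearsal→VFX = 8+9+5 = 22, so the finish is 22 days.
Rehearsal is on the critical path; changing it to 4 makes that path 17 days.
New critical path: SetBuild→Edit = 7+15 = 22 ⇒ 22 days.
Change in finish: 22 − 22 = +0 days.

0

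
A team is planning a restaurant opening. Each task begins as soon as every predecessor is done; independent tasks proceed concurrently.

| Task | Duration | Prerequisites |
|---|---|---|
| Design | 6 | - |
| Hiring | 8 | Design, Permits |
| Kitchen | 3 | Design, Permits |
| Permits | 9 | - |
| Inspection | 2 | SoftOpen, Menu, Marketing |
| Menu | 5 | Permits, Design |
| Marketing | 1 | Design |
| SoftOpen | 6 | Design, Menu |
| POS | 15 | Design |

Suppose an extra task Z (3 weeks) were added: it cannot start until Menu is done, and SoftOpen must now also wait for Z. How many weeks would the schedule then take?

Originally the schedule takes 22 weeks.
With Z inserted, SoftOpen now waits for max(Design, Menu, Z).
New critical path: Permits→Menu→Z→SoftOpen→Inspection = 9+5+3+6+2 = 25 ⇒ 25 weeks.

25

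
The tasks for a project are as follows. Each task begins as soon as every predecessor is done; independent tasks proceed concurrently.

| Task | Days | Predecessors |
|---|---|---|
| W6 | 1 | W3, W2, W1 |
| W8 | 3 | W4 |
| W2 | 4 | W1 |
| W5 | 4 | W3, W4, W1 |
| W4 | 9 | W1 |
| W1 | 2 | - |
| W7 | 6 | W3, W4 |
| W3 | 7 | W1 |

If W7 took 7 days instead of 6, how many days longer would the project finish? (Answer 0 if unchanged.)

1

Actual critical path: W1→W4→W7 = 2+9+6 = 17 ⇒ 17 days.
W7 lies on that path, so at 7 days the path becomes 18 days.
No other chain overtakes it, so the finish is 18 days.
Change in finish: 18 − 17 = +1 days.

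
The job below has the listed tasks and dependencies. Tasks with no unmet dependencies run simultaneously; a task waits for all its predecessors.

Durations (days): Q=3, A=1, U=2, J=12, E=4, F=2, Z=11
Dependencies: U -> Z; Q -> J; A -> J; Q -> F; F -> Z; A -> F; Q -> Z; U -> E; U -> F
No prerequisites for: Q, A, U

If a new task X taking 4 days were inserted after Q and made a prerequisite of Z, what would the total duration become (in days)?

18

Originally the plan takes 16 days.
With X inserted, Z now waits for max(F, U, Q, X).
New critical path: Q→X→Z = 3+4+11 = 18 ⇒ 18 days.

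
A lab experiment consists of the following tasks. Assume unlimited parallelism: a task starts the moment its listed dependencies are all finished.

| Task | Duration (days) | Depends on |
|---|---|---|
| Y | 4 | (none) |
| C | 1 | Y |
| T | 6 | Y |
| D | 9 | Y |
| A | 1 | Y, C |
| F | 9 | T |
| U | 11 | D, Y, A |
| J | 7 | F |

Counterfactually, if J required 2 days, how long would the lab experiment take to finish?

The binding path is Y→T→F→J = 4+6+9+7 = 26; finish at 26 days.
Since J is critical, the -5 change carries straight to that chain (now 21 days).
Now Y→D→U = 4+9+11 = 24 is longest, so the finish becomes 24 days.

24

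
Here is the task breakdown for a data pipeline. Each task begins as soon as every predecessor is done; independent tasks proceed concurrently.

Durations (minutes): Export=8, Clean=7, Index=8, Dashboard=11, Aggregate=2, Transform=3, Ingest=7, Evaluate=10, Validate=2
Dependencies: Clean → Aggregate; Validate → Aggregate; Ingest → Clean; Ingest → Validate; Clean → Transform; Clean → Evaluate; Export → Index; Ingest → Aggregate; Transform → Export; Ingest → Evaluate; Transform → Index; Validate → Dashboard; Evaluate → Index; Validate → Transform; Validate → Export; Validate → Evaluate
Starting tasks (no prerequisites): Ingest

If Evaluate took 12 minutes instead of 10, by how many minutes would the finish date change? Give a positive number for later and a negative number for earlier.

As given, the longest chain is Ingest→Clean→Transform→Export→Index = 7+7+3+8+8 = 33, so the finish is 33 minutes.
Evaluate is off the critical path — its longest chain is 32 minutes, giving 1 of slack.
Now Ingest→Clean→Evaluate→Index = 7+7+12+8 = 34 is longest, so the finish becomes 34 minutes.
Change in finish: 34 − 33 = +1 minutes.

1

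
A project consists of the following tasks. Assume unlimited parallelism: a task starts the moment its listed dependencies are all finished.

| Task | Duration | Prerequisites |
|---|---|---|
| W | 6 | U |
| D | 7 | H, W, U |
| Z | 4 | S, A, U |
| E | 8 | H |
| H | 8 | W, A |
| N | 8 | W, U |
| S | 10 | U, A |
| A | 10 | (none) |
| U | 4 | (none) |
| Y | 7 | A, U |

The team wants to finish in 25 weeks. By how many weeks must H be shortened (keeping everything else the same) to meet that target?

1

Current finish: 26 weeks; target: 25.
H is on every critical path, so each week cut from H cuts the finish by one (this holds down to a finish of 24).
Need 26 − 25 = 1 week off H → H becomes 7 weeks, finish becomes 25.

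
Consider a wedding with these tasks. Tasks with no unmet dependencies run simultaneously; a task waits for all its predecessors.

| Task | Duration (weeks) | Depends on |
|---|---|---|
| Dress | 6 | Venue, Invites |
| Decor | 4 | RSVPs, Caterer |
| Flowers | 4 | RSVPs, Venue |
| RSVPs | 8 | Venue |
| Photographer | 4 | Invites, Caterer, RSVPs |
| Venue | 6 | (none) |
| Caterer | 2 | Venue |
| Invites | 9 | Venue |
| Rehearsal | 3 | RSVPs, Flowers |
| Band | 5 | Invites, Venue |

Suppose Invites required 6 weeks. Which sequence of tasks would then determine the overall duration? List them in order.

Venue, RSVPs, Flowers, Rehearsal

Baseline: Venue→Invites→Dress = 6+9+6 = 21 → 21 weeks.
Invites is on the critical path; changing it to 6 makes that path 18 weeks.
Now Venue→RSVPs→Flowers→Rehearsal = 6+8+4+3 = 21 is longest, so the finish becomes 21 weeks.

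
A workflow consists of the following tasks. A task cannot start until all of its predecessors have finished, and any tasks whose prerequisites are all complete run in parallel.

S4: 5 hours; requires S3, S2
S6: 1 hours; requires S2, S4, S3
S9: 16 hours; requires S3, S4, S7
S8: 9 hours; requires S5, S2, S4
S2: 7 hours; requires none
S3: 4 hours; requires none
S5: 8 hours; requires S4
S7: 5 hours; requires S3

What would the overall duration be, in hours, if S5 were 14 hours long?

The binding path is S2→S4→S5→S8 = 7+5+8+9 = 29; finish at 29 hours.
Since S5 is critical, the +6 change carries straight to that chain (now 35 hours).
That remains the longest chain; total 35 hours.

35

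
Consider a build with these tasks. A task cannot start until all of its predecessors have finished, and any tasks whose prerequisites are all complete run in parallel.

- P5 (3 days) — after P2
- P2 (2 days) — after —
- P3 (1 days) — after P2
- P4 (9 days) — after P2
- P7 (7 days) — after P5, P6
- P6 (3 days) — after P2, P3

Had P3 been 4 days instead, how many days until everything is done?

Actual critical path: P2→P3→P6→P7 = 2+1+3+7 = 13 ⇒ 13 days.
P3 is on the critical path; changing it to 4 makes that path 16 days.
No other chain overtakes it, so the finish is 16 days.

16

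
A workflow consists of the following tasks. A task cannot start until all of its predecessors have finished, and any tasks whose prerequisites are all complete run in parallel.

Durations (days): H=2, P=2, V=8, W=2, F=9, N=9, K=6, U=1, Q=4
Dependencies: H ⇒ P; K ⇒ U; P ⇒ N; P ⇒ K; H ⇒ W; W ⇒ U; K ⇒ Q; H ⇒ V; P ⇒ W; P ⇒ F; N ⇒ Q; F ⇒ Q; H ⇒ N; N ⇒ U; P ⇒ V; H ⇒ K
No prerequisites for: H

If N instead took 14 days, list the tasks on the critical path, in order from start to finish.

H, P, N, Q

Critical path before the change: H→P→N→Q = 2+2+9+4 = 17 giving 17 days.
N is on the critical path; changing it to 14 makes that path 22 days.
The critical path is still H→P→N→Q; finish is now 22 days.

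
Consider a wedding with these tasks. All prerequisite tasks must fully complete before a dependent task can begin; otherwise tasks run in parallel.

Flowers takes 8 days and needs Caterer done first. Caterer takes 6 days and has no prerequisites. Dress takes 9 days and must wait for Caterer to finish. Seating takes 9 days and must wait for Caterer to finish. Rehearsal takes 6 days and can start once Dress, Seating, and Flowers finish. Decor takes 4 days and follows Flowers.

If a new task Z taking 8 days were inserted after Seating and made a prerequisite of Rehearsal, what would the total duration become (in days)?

Originally the plan takes 21 days.
With Z inserted, Rehearsal now waits for max(Dress, Seating, Flowers, Z).
New critical path: Caterer→Seating→Z→Rehearsal = 6+9+8+6 = 29 ⇒ 29 days.

29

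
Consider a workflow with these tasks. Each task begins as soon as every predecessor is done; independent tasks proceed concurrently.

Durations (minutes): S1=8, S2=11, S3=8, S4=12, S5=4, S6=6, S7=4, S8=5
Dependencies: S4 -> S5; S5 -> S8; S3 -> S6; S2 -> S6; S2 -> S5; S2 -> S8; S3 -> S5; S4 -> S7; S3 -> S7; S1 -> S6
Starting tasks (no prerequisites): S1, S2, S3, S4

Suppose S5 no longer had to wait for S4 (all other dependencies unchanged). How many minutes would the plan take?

20

With the dependency in place, S4→S5→S8 = 12+4+5 = 21 sets the finish at 21 minutes.
Without S4→S5, S5's earliest start moves from 12 to 11.
The longest chain is now S2→S5→S8 = 11+4+5 = 20, so the plan takes 20 minutes.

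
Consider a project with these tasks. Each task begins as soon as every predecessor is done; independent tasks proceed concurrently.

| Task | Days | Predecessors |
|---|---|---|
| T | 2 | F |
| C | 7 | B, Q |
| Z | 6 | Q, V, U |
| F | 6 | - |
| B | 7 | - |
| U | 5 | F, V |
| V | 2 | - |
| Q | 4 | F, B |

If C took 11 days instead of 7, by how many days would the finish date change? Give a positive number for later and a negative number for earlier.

Baseline: B→Q→C = 7+4+7 = 18 → 18 days.
C lies on that path, so at 11 days the path becomes 22 days.
The critical path is still B→Q→C; finish is now 22 days.
Change in finish: 22 − 18 = +4 days.

4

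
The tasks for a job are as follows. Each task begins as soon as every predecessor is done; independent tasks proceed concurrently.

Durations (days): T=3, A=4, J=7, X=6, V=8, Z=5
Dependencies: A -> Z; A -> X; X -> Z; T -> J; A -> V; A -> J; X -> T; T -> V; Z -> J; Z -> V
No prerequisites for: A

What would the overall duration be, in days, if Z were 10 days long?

28

Actual critical path: A→X→Z→V = 4+6+5+8 = 23 ⇒ 23 days.
Z lies on that path, so at 10 days the path becomes 28 days.
No other chain overtakes it, so the finish is 28 days.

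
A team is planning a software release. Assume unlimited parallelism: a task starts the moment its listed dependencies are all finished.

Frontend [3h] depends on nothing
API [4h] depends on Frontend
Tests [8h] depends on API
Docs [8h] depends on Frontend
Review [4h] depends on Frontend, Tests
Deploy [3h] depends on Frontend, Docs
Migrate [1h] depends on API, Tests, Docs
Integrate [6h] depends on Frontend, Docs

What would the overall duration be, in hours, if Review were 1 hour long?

17

As given, the longest chain is Frontend→API→Tests→Review = 3+4+8+4 = 19, so the finish is 19 hours.
Review is on the critical path; changing it to 1 makes that path 16 hours.
New critical path: Frontend→Docs→Integrate = 3+8+6 = 17 ⇒ 17 hours.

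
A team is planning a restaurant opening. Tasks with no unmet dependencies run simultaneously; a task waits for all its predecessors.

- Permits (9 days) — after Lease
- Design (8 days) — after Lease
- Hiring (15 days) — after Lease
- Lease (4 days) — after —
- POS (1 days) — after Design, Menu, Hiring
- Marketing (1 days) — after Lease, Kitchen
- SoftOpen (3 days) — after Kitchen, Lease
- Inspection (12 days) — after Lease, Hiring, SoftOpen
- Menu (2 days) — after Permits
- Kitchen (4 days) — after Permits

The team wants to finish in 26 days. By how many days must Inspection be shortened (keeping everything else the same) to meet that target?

6

Current finish: 32 days; target: 26.
Inspection is on every critical path, so each day cut from Inspection cuts the finish by one (this holds down to a finish of 21).
Need 32 − 26 = 6 days off Inspection → Inspection becomes 6 days, finish becomes 26.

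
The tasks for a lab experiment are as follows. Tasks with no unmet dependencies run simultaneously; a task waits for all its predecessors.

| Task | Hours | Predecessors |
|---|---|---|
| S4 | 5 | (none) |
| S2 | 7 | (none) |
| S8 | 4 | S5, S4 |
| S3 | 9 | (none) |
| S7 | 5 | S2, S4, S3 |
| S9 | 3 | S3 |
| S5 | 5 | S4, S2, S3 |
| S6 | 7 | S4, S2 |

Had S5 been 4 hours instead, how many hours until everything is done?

The binding path is S3→S5→S8 = 9+5+4 = 18; finish at 18 hours.
Since S5 is critical, the -1 change carries straight to that chain (now 17 hours).
No other chain overtakes it, so the finish is 17 hours.

17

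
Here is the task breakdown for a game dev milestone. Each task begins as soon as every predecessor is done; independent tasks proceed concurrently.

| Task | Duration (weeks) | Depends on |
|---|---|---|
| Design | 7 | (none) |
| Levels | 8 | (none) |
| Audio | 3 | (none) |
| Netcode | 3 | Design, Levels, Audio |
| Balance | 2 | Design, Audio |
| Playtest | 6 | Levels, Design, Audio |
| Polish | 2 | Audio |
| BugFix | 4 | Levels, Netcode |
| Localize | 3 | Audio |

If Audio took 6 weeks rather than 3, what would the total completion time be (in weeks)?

The binding path is Levels→Netcode→BugFix = 8+3+4 = 15; finish at 15 weeks.
Audio has 5 weeks of float (longest path through it is 10).
The critical path is still Levels→Netcode→BugFix; finish is now 15 weeks.

15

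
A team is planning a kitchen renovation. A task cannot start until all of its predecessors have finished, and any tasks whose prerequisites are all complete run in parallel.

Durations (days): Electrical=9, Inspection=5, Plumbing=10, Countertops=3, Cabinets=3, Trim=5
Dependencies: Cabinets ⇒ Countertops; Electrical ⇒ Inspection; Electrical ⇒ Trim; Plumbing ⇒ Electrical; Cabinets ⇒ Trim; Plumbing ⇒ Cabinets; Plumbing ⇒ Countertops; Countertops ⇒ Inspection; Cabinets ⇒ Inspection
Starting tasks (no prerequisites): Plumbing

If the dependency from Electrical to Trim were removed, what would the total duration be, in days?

Before: longest chain Plumbing→Electrical→Inspection = 10+9+5 = 24, finish 24.
Without Electrical→Trim, Trim's earliest start moves from 19 to 13.
After: Plumbing→Electrical→Inspection = 10+9+5 = 24 → 24 days.

24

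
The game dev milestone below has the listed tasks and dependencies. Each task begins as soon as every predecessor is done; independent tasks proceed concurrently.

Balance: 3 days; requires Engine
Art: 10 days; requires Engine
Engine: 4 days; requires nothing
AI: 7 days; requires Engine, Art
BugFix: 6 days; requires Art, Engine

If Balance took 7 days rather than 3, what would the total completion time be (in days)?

21

Actual critical path: Engine→Art→AI = 4+10+7 = 21 ⇒ 21 days.
Balance has 14 days of float (longest path through it is 7).
That remains the longest chain; total 21 days.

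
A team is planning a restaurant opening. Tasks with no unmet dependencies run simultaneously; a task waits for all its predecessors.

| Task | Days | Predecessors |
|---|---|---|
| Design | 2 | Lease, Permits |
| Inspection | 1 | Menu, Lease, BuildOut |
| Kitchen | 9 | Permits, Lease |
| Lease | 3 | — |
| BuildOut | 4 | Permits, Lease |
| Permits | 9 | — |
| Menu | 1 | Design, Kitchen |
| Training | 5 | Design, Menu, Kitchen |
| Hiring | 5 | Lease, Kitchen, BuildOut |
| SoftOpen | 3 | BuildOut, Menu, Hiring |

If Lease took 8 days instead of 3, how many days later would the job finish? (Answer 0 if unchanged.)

0

Critical path before the change: Permits→Kitchen→Hiring→SoftOpen = 9+9+5+3 = 26 giving 26 days.
Lease has 6 days of float (longest path through it is 20).
The critical path is still Permits→Kitchen→Hiring→SoftOpen; finish is now 26 days.
Change in finish: 26 − 26 = +0 days.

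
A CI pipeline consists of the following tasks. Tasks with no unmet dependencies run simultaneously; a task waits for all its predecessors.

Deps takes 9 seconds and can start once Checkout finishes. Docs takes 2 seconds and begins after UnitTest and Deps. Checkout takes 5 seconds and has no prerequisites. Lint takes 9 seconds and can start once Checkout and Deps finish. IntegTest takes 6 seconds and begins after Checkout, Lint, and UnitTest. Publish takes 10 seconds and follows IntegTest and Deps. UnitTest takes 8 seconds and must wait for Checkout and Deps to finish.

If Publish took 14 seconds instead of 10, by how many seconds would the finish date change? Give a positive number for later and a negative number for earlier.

4

The binding path is Checkout→Deps→Lint→IntegTest→Publish = 5+9+9+6+10 = 39; finish at 39 seconds.
Publish lies on that path, so at 14 seconds the path becomes 43 seconds.
No other chain overtakes it, so the finish is 43 seconds.
Change in finish: 43 − 39 = +4 seconds.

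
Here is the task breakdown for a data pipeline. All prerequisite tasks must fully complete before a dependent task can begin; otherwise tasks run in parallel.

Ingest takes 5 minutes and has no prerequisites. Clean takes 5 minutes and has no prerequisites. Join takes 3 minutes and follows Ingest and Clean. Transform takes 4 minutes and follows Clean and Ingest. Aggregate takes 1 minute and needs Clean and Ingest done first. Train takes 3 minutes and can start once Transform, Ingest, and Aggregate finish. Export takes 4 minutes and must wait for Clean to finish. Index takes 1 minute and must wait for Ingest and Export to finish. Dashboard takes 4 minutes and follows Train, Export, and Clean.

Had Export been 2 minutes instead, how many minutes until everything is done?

16

Baseline: Ingest→Transform→Train→Dashboard = 5+4+3+4 = 16 → 16 minutes.
Export is off the critical path — its longest chain is 13 minutes, giving 3 of slack.
No other chain overtakes it, so the finish is 16 minutes.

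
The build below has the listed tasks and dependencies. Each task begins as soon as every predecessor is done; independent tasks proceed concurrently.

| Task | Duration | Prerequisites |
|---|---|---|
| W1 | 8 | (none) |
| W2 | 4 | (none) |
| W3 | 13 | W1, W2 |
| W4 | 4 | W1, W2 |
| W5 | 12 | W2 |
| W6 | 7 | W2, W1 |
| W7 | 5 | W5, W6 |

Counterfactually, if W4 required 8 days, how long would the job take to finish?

21

As given, the longest chain is W1→W3 = 8+13 = 21, so the finish is 21 days.
W4 is off the critical path — its longest chain is 12 days, giving 9 of slack.
No other chain overtakes it, so the finish is 21 days.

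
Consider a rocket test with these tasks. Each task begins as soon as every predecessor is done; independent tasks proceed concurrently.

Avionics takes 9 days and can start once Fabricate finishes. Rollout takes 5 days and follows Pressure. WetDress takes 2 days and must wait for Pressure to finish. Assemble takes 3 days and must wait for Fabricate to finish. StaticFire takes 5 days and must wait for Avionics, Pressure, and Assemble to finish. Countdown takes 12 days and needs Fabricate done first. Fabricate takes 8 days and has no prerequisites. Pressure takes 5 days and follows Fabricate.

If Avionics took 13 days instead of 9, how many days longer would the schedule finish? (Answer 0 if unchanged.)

4

Baseline: Fabricate→Avionics→StaticFire = 8+9+5 = 22 → 22 days.
Since Avionics is critical, the +4 change carries straight to that chain (now 26 days).
The critical path is still Fabricate→Avionics→StaticFire; finish is now 26 days.
Change in finish: 26 − 22 = +4 days.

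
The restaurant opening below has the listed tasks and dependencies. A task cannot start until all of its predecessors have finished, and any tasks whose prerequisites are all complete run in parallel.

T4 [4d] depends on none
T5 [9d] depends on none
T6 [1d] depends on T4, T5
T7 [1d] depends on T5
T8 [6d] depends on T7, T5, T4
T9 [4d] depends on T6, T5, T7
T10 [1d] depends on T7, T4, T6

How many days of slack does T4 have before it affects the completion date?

T5→T7→T8 = 9+1+6 = 16 sets the makespan at 16 days.
The longest chain containing T4 totals 10 days.
Slack of T4 = 6 − 0 = 6 days.

6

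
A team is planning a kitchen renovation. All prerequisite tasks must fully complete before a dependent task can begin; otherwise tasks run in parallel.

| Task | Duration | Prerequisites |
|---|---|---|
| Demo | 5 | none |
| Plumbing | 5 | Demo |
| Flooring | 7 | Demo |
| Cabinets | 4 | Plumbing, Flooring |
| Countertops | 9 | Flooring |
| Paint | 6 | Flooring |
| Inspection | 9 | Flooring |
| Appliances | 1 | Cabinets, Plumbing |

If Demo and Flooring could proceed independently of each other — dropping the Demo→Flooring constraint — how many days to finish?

16

Original critical path: Demo→Flooring→Countertops = 5+7+9 = 21 ⇒ 21 days.
Without Demo→Flooring, Flooring's earliest start moves from 5 to 0.
New critical path: Flooring→Countertops = 7+9 = 16 ⇒ 16 days.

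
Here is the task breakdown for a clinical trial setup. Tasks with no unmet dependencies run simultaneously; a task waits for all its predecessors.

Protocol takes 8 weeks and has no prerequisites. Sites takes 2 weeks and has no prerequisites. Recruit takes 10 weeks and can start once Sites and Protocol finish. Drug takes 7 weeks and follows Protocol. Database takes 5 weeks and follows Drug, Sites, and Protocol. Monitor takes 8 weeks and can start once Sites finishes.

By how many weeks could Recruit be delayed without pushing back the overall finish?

2

Protocol→Drug→Database = 8+7+5 = 20 sets the makespan at 20 weeks.
Longest path through Recruit: 18 weeks (earliest finish 18, latest finish 20).
Slack of Recruit = 10 − 8 = 2 weeks.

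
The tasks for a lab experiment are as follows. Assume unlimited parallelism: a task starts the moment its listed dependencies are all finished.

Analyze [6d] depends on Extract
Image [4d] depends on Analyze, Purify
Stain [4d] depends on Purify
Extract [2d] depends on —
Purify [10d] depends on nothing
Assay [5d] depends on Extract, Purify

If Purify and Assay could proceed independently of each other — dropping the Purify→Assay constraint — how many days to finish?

Before: longest chain Purify→Assay = 10+5 = 15, finish 15.
Without Purify→Assay, Assay's earliest start moves from 10 to 2.
After: Purify→Image = 10+4 = 14 → 14 days.

14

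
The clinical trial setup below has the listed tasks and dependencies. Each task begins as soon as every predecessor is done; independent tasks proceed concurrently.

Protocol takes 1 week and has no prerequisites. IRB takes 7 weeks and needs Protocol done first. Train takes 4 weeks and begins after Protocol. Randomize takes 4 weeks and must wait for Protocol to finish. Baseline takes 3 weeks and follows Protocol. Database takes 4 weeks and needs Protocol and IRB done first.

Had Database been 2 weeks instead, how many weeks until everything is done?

The binding path is Protocol→IRB→Database = 1+7+4 = 12; finish at 12 weeks.
Database lies on that path, so at 2 weeks the path becomes 10 weeks.
That remains the longest chain; total 10 weeks.

10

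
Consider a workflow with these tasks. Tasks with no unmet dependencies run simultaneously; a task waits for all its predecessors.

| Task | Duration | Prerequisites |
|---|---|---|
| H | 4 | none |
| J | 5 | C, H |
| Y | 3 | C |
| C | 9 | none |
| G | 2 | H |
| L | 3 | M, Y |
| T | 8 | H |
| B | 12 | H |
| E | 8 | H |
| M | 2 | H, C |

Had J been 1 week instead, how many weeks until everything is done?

Critical path before the change: H→B = 4+12 = 16 giving 16 weeks.
J has 2 weeks of float (longest path through it is 14).
That remains the longest chain; total 16 weeks.

16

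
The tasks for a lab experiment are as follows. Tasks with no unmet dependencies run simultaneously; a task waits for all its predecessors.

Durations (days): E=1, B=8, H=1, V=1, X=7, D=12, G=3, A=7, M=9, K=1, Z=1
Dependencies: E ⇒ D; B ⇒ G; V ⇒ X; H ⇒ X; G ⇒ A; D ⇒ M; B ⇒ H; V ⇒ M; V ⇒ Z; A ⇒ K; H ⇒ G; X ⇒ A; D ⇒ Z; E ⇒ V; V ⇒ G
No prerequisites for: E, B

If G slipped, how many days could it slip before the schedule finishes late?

4

The longest chain is B→H→X→A→K = 8+1+7+7+1 = 24; overall finish 24 days.
The longest chain containing G totals 20 days.
Float = 24 − 20 = 4.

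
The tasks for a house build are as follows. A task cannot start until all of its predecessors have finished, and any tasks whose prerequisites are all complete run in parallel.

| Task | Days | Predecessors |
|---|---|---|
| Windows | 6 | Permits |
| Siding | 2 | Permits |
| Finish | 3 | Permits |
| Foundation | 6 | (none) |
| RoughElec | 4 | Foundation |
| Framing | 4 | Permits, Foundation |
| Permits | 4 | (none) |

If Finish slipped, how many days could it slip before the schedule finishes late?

Permits→Windows = 4+6 = 10 sets the makespan at 10 days.
Finish finishes as early as 7 and must finish by 10.
Slack of Finish = 7 − 4 = 3 days.

3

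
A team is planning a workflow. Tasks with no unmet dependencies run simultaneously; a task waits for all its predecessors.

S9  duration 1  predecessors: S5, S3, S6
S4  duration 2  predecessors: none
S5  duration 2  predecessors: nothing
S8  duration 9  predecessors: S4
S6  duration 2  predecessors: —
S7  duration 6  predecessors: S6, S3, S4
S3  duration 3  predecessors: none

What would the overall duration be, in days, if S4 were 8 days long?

Baseline: S4→S8 = 2+9 = 11 → 11 days.
Since S4 is critical, the +6 change carries straight to that chain (now 17 days).
The critical path is still S4→S8; finish is now 17 days.

17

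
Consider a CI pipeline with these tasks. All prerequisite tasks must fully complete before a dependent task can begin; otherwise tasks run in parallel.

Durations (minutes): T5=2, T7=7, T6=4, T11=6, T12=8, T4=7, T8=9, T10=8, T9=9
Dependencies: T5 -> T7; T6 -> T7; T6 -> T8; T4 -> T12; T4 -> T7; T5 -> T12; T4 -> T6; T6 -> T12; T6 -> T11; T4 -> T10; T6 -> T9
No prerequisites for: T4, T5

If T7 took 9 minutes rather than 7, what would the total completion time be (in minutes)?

20

As given, the longest chain is T4→T6→T8 = 7+4+9 = 20, so the finish is 20 minutes.
T7 is off the critical path — its longest chain is 18 minutes, giving 2 of slack.
New critical path: T4→T6→T7 = 7+4+9 = 20 ⇒ 20 minutes.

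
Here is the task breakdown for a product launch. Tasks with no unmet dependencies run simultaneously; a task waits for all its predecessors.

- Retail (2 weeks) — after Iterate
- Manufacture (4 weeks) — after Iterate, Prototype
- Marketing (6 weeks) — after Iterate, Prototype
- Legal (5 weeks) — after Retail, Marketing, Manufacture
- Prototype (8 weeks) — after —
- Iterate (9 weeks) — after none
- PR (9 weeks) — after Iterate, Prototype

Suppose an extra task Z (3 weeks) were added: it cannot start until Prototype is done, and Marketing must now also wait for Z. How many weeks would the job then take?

22

Originally the job takes 20 weeks.
With Z inserted, Marketing now waits for max(Iterate, Prototype, Z).
New critical path: Prototype→Z→Marketing→Legal = 8+3+6+5 = 22 ⇒ 22 weeks.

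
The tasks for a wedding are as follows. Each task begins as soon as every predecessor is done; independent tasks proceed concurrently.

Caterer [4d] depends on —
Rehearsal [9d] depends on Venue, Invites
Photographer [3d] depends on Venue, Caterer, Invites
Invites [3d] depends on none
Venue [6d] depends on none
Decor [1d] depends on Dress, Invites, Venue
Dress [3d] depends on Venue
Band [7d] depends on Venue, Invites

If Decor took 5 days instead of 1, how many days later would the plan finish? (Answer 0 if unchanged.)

Critical path before the change: Venue→Rehearsal = 6+9 = 15 giving 15 days.
Decor has 5 days of float (longest path through it is 10).
That remains the longest chain; total 15 days.
Change in finish: 15 − 15 = +0 days.

0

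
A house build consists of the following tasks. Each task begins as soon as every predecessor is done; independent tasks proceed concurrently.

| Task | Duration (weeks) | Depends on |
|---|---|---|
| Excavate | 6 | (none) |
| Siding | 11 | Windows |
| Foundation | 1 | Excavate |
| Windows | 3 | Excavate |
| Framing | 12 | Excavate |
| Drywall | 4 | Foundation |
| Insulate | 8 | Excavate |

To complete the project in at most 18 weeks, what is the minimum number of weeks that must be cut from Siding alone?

Current finish: 20 weeks; target: 18.
Siding is on every critical path, so each week cut from Siding cuts the finish by one (this holds down to a finish of 18).
Need 20 − 18 = 2 weeks off Siding → Siding becomes 9 weeks, finish becomes 18.

2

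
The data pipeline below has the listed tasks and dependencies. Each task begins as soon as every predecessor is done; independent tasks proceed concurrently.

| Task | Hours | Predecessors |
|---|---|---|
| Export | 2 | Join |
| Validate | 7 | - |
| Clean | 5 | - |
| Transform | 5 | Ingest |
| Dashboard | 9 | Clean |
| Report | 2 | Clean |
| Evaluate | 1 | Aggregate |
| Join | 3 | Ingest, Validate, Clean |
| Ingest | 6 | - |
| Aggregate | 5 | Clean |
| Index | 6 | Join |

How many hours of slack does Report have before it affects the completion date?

The longest chain is Validate→Join→Index = 7+3+6 = 16; overall finish 16 hours.
The longest chain containing Report totals 7 hours.
Slack of Report = 14 − 5 = 9 hours.

9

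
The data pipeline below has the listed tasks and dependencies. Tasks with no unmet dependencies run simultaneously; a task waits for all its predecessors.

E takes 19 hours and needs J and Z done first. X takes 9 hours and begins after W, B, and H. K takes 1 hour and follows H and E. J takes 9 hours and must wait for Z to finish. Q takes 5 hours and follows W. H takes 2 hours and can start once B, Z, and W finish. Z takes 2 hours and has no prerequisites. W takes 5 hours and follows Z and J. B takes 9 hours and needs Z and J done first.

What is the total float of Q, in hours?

Z→J→B→H→X = 2+9+9+2+9 = 31 sets the makespan at 31 hours.
Q finishes as early as 21 and must finish by 31.
Slack of Q = 26 − 16 = 10 hours.

10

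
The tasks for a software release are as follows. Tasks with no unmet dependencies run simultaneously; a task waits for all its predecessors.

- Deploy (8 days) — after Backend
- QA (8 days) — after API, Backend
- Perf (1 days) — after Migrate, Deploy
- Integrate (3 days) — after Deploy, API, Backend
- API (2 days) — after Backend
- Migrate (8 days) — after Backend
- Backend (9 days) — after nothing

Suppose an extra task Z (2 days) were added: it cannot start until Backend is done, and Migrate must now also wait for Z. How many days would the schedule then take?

20

Originally the schedule takes 20 days.
With Z inserted, Migrate now waits for max(Backend, Z).
New critical path: Backend→Z→Migrate→Perf = 9+2+8+1 = 20 ⇒ 20 days.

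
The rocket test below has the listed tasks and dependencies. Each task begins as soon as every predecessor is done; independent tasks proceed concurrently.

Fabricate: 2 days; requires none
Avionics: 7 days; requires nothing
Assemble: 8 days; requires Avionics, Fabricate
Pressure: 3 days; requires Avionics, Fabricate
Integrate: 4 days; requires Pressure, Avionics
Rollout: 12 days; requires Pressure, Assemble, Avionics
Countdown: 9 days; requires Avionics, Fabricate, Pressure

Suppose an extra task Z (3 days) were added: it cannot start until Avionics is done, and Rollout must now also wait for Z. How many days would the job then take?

Originally the job takes 27 days.
With Z inserted, Rollout now waits for max(Pressure, Assemble, Avionics, Z).
New critical path: Avionics→Assemble→Rollout = 7+8+12 = 27 ⇒ 27 days.

27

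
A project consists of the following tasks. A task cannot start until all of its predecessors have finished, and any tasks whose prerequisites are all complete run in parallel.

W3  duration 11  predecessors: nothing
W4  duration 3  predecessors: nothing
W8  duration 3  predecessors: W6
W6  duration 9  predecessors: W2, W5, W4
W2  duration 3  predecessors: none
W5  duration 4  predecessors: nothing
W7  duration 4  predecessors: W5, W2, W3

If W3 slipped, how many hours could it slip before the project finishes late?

1

W5→W6→W8 = 4+9+3 = 16 sets the makespan at 16 hours.
Longest path through W3: 15 hours (earliest finish 11, latest finish 12).
So W3 can slip 12 − 11 = 1 hour.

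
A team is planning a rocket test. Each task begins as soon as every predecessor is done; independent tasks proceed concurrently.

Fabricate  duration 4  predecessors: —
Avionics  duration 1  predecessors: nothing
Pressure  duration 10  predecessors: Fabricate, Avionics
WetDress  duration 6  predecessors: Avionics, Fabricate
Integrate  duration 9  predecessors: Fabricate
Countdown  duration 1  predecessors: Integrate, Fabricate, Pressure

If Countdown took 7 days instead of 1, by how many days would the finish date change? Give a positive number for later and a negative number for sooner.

Baseline: Fabricate→Pressure→Countdown = 4+10+1 = 15 → 15 days.
Countdown is on the critical path; changing it to 7 makes that path 21 days.
The critical path is still Fabricate→Pressure→Countdown; finish is now 21 days.
Change in finish: 21 − 15 = +6 days.

6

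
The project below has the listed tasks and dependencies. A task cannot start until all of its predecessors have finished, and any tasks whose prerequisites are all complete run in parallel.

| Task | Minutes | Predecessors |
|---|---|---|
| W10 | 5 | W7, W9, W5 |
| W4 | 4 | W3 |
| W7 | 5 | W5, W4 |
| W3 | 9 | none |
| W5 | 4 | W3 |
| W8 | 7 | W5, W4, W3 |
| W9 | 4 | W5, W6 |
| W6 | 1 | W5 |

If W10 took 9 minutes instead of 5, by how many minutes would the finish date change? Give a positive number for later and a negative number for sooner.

Critical path before the change: W3→W4→W7→W10 = 9+4+5+5 = 23 giving 23 minutes.
Since W10 is critical, the +4 change carries straight to that chain (now 27 minutes).
No other chain overtakes it, so the finish is 27 minutes.
Change in finish: 27 − 23 = +4 minutes.

4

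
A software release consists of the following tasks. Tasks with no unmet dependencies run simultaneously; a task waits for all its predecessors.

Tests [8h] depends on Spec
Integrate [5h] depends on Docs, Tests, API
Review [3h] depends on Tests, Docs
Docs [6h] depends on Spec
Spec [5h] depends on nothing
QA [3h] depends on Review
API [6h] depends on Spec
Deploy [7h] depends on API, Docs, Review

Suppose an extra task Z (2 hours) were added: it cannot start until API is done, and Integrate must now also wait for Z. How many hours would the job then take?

Originally the job takes 23 hours.
With Z inserted, Integrate now waits for max(Docs, Tests, API, Z).
New critical path: Spec→Tests→Review→Deploy = 5+8+3+7 = 23 ⇒ 23 hours.

23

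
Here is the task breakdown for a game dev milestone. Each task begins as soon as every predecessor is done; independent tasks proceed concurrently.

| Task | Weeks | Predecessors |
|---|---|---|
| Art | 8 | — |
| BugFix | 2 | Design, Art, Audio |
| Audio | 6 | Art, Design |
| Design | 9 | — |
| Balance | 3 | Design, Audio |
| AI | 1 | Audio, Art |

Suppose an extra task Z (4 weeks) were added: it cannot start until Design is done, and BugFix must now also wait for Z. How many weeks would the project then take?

18

Originally the project takes 18 weeks.
With Z inserted, BugFix now waits for max(Design, Art, Audio, Z).
New critical path: Design→Audio→Balance = 9+6+3 = 18 ⇒ 18 weeks.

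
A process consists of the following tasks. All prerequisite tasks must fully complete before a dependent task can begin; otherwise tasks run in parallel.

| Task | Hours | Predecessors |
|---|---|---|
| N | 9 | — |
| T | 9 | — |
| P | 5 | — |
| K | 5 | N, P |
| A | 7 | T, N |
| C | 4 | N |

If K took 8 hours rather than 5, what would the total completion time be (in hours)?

Critical path before the change: N→A = 9+7 = 16 giving 16 hours.
K is off the critical path — its longest chain is 14 hours, giving 2 of slack.
The binding chain switches to N→K = 9+8 = 17; finish 17 hours.

17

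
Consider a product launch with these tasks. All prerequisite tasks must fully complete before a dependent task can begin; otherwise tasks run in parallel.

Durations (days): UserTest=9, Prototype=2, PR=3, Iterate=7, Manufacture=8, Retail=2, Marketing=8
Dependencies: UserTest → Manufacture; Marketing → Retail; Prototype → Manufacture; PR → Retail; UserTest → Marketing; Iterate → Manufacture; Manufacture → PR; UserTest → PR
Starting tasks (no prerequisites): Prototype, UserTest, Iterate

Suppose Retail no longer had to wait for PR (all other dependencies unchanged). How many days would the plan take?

20

Before: longest chain UserTest→Manufacture→PR→Retail = 9+8+3+2 = 22, finish 22.
Without PR→Retail, Retail's earliest start moves from 20 to 17.
The longest chain is now UserTest→Manufacture→PR = 9+8+3 = 20, so the plan takes 20 days.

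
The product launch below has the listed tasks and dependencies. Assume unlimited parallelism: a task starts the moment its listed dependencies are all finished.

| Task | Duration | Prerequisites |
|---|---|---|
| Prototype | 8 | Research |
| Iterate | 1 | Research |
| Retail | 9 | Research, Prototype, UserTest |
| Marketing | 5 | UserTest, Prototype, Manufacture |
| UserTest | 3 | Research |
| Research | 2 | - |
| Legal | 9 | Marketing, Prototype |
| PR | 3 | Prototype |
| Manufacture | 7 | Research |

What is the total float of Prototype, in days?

0

The longest chain is Research→Prototype→Marketing→Legal = 2+8+5+9 = 24; overall finish 24 days.
The longest chain containing Prototype totals 24 days.
Float = 24 − 24 = 0.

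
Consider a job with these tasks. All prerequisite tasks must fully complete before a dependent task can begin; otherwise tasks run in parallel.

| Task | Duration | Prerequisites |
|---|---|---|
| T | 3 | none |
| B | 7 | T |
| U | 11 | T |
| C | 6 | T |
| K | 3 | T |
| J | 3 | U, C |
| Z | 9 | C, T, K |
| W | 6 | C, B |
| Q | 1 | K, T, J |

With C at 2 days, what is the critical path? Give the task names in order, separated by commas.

T, U, J, Q

As given, the longest chain is T→C→Z = 3+6+9 = 18, so the finish is 18 days.
C is on the critical path; changing it to 2 makes that path 14 days.
Now T→U→J→Q = 3+11+3+1 = 18 is longest, so the finish becomes 18 days.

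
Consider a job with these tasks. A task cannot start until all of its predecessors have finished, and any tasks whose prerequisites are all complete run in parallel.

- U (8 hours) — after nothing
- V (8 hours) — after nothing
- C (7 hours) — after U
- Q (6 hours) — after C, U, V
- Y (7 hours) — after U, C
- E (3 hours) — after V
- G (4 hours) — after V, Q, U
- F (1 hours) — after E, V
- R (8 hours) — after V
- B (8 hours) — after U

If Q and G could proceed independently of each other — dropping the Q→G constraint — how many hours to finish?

22

With the dependency in place, U→C→Q→G = 8+7+6+4 = 25 sets the finish at 25 hours.
Without Q→G, G's earliest start moves from 21 to 8.
After: U→C→Y = 8+7+7 = 22 → 22 hours.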